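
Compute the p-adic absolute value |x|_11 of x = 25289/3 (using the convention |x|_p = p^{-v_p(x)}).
|25289/3|_11 = 1/1331

Step 1 — compute v_11(x) by factoring powers of 11 out of the numerator and denominator: v_11(25289/3) = 3. Step 2 — apply |x|_p = p^{-v_p(x)} = 11^{-3} = 1/1331.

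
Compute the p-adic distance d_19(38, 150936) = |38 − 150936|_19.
d_19(38, 150936) = 1/6859

Step 1 — x − y = 38 − 150936 = -150898. Step 2 — v_19(-150898) = 3 (factor: -150898 = −(19^3 · 22); the sign does not affect v_p). Step 3 — |x − y|_19 = 19^{-3} = 1/6859.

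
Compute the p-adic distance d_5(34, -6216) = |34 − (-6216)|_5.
d_5(34, -6216) = 1/3125

Step 1 — x − y = 34 − (-6216) = 6250. Step 2 — v_5(6250) = 5 (factor: 6250 = (5^5 · 2); the sign does not affect v_p). Step 3 — |x − y|_5 = 5^{-5} = 1/3125.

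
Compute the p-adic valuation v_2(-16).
v_2(-16) = 4

v_2(n) is the largest exponent k such that 2^k divides n. Factor out: -16 = -2^4 · 1. (Sign doesn't affect v_p.) So v_2(-16) = 4.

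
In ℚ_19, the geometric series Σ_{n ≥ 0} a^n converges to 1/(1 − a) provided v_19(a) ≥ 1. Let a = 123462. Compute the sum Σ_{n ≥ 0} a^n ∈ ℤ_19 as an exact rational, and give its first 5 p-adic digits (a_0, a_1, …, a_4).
Σ a^n = 1/(1 − a) = -1/123461;  first 5 digits = (1, 0, 0, 18, 0)

v_19(a) = 3 ≥ 1, so the series converges in ℤ_19 to 1/(1 − a) = 1/(1 − 123462) = -1/123461. Expand this rational in ℤ_19: compute digits iteratively via d_i = x_i mod 19, x_{i+1} = (x_i − d_i)/19. The first 5 digits are (1, 0, 0, 18, 0).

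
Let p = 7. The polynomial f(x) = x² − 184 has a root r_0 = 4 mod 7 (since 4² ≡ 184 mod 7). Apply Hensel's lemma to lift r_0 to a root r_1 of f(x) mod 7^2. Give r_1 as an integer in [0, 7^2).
r_1 = 25 (mod 49)

Hensel's recurrence: r_{i+1} = r_i − f(r_i)·(f′(r_i))^{-1} mod 7^{i+2}, with f′(x) = 2x. Iterate:
  r_0 = 4 (mod 7)
  r_1 = 25 (mod 49)
Final: r_1 = 25, and one checks f(r_1) ≡ 0 mod 7^2.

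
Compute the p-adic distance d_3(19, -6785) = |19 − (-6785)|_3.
d_3(19, -6785) = 1/243

Step 1 — x − y = 19 − (-6785) = 6804. Step 2 — v_3(6804) = 5 (factor: 6804 = (3^5 · 28); the sign does not affect v_p). Step 3 — |x − y|_3 = 3^{-5} = 1/243.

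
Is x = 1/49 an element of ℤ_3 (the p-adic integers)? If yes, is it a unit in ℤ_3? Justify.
x ∈ ℤ_3^× (unit); v_3(x) = 0

ℤ_3 = {x ∈ ℚ_3 : v_3(x) ≥ 0} and ℤ_3^× = {x ∈ ℤ_3 : v_3(x) = 0}. Here v_3(1/49) = v_3(num) − v_3(den) = 0; compare against these criteria.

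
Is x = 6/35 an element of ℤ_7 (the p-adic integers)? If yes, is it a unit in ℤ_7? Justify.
x ∉ ℤ_7 (v_7(x) = -1 < 0)

ℤ_7 = {x ∈ ℚ_7 : v_7(x) ≥ 0} and ℤ_7^× = {x ∈ ℤ_7 : v_7(x) = 0}. Here v_7(6/35) = v_7(num) − v_7(den) = -1; compare against these criteria.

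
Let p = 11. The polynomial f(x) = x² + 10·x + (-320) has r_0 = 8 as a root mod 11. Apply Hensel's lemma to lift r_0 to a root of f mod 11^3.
r_2 = 657 (mod 1331)

Hensel: r_{i+1} = r_i − f(r_i)·(f′(r_i))^{-1} mod 11^{i+2}, f′(x) = 2x + 10. Iterate:
  r_0 = 8 (mod 11)
  r_1 = 52 (mod 121)
  r_2 = 657 (mod 1331)
Final: r = 657 satisfies f(r) ≡ 0 mod 11^3.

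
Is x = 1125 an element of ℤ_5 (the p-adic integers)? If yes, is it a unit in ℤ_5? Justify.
x ∈ ℤ_5 but not a unit; v_5(x) = 3 > 0

ℤ_5 = {x ∈ ℚ_5 : v_5(x) ≥ 0} and ℤ_5^× = {x ∈ ℤ_5 : v_5(x) = 0}. Here v_5(1125) = v_5(num) − v_5(den) = 3; compare against these criteria.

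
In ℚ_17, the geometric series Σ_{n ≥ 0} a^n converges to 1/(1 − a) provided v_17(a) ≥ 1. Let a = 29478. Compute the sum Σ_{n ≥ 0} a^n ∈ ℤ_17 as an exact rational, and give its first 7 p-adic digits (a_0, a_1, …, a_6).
Σ a^n = 1/(1 − a) = -1/29477;  first 7 digits = (1, 0, 0, 6, 0, 0, 2)

v_17(a) = 3 ≥ 1, so the series converges in ℤ_17 to 1/(1 − a) = 1/(1 − 29478) = -1/29477. Expand this rational in ℤ_17: compute digits iteratively via d_i = x_i mod 17, x_{i+1} = (x_i − d_i)/17. The first 7 digits are (1, 0, 0, 6, 0, 0, 2).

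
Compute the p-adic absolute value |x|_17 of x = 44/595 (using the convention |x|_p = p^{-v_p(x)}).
|44/595|_17 = 17

Step 1 — compute v_17(x) by factoring powers of 17 out of the numerator and denominator: v_17(44/595) = -1. Step 2 — apply |x|_p = p^{-v_p(x)} = 17^{1} = 17.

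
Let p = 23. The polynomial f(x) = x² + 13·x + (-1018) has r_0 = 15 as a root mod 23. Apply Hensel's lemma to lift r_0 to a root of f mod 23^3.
r_2 = 3695 (mod 12167)

Hensel: r_{i+1} = r_i − f(r_i)·(f′(r_i))^{-1} mod 23^{i+2}, f′(x) = 2x + 13. Iterate:
  r_0 = 15 (mod 23)
  r_1 = 521 (mod 529)
  r_2 = 3695 (mod 12167)
Final: r = 3695 satisfies f(r) ≡ 0 mod 23^3.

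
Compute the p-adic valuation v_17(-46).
v_17(-46) = 0

v_17(n) is the largest exponent k such that 17^k divides n. Factor out: -46 = -17^0 · 46. (Sign doesn't affect v_p.) So v_17(-46) = 0.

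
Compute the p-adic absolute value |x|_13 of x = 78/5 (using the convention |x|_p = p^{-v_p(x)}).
|78/5|_13 = 1/13

Step 1 — compute v_13(x) by factoring powers of 13 out of the numerator and denominator: v_13(78/5) = 1. Step 2 — apply |x|_p = p^{-v_p(x)} = 13^{-1} = 1/13.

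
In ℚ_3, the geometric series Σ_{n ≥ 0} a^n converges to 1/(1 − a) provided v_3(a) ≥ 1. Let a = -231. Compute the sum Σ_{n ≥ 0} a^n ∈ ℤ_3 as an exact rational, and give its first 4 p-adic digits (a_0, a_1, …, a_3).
Σ a^n = 1/(1 − a) = 1/232;  first 4 digits = (1, 1, 2, 0)

v_3(a) = 1 ≥ 1, so the series converges in ℤ_3 to 1/(1 − a) = 1/(1 − (-231)) = 1/232. Expand this rational in ℤ_3: compute digits iteratively via d_i = x_i mod 3, x_{i+1} = (x_i − d_i)/3. The first 4 digits are (1, 1, 2, 0).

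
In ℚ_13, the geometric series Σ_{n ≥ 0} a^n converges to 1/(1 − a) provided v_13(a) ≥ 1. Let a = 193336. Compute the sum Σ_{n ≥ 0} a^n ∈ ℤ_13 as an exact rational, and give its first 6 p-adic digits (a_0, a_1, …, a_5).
Σ a^n = 1/(1 − a) = -1/193335;  first 6 digits = (1, 0, 0, 10, 6, 0)

v_13(a) = 3 ≥ 1, so the series converges in ℤ_13 to 1/(1 − a) = 1/(1 − 193336) = -1/193335. Expand this rational in ℤ_13: compute digits iteratively via d_i = x_i mod 13, x_{i+1} = (x_i − d_i)/13. The first 6 digits are (1, 0, 0, 10, 6, 0).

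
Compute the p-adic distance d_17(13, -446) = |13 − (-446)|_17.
d_17(13, -446) = 1/17

Step 1 — x − y = 13 − (-446) = 459. Step 2 — v_17(459) = 1 (factor: 459 = (17^1 · 27); the sign does not affect v_p). Step 3 — |x − y|_17 = 17^{-1} = 1/17.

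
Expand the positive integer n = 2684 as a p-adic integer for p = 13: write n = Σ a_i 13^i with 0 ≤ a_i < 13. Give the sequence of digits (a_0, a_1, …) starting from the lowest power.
(a_0, a_1, …) = (6, 11, 2, 1)

Repeated division by 13 gives the digits low-to-high: 2684 = 6 + 11·13^1 + 2·13^2 + 1·13^3. Digit sequence: (6, 11, 2, 1).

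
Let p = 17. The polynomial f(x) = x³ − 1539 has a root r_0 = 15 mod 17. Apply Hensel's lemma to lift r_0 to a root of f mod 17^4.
r_3 = 45813 (mod 83521)

Hensel: r_{i+1} = r_i − f(r_i)/f′(r_i) mod 17^{i+2}, where f′(x) = 3x². Iterate:
  r_0 = 15 (mod 17)
  r_1 = 151 (mod 289)
  r_2 = 1596 (mod 4913)
  r_3 = 45813 (mod 83521)
Final: r = 45813 with f(r) ≡ 0 mod 17^4.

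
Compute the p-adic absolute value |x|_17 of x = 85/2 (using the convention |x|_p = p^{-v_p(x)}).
|85/2|_17 = 1/17

Step 1 — compute v_17(x) by factoring powers of 17 out of the numerator and denominator: v_17(85/2) = 1. Step 2 — apply |x|_p = p^{-v_p(x)} = 17^{-1} = 1/17.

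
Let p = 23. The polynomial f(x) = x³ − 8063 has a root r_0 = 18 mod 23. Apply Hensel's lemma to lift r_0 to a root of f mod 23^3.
r_2 = 3123 (mod 12167)

Hensel: r_{i+1} = r_i − f(r_i)/f′(r_i) mod 23^{i+2}, where f′(x) = 3x². Iterate:
  r_0 = 18 (mod 23)
  r_1 = 478 (mod 529)
  r_2 = 3123 (mod 12167)
Final: r = 3123 with f(r) ≡ 0 mod 23^3.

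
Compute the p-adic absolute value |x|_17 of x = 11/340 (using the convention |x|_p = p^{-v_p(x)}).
|11/340|_17 = 17

Step 1 — compute v_17(x) by factoring powers of 17 out of the numerator and denominator: v_17(11/340) = -1. Step 2 — apply |x|_p = p^{-v_p(x)} = 17^{1} = 17.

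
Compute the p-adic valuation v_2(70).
v_2(70) = 1

v_2(n) is the largest exponent k such that 2^k divides n. Factor out: 70 = 2^1 · 35. (Sign doesn't affect v_p.) So v_2(70) = 1.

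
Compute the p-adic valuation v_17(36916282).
v_17(36916282) = 5

v_17(n) is the largest exponent k such that 17^k divides n. Factor out: 36916282 = 17^5 · 26. (Sign doesn't affect v_p.) So v_17(36916282) = 5.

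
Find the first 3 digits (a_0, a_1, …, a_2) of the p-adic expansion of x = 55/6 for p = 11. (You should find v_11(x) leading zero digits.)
(a_0, …, a_2) = (0, 10, 1)

v_11(55/6) = 1, so a_0 = ... = a_0 = 0. Factor out: x = 11^1 · u with u = 5/6 a unit in ℤ_11. Expand u iteratively via a_{v+i} = u_i mod 11, u_{i+1} = (u_i − a_{v+i})/11:
  u_0 = 5/6;  a_1 = 10;  u_1 = (u_0 − 10)/11 = -5/6
  u_1 = -5/6;  a_2 = 1;  u_2 = (u_1 − 1)/11 = -1/6
Digits: (0, 10, 1).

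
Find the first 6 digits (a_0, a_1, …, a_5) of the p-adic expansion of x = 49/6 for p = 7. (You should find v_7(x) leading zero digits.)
(a_0, …, a_5) = (0, 0, 6, 5, 5, 5)

v_7(49/6) = 2, so a_0 = ... = a_1 = 0. Factor out: x = 7^2 · u with u = 1/6 a unit in ℤ_7. Expand u iteratively via a_{v+i} = u_i mod 7, u_{i+1} = (u_i − a_{v+i})/7:
  u_0 = 1/6;  a_2 = 6;  u_1 = (u_0 − 6)/7 = -5/6
  u_1 = -5/6;  a_3 = 5;  u_2 = (u_1 − 5)/7 = -5/6
  u_2 = -5/6;  a_4 = 5;  u_3 = (u_2 − 5)/7 = -5/6
  u_3 = -5/6;  a_5 = 5;  u_4 = (u_3 − 5)/7 = -5/6
Digits: (0, 0, 6, 5, 5, 5).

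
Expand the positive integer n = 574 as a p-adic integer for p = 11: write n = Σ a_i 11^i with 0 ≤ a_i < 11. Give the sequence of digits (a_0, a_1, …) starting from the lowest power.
(a_0, a_1, …) = (2, 8, 4)

Repeated division by 11 gives the digits low-to-high: 574 = 2 + 8·11^1 + 4·11^2. Digit sequence: (2, 8, 4).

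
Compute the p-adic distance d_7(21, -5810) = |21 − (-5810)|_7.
d_7(21, -5810) = 1/343

Step 1 — x − y = 21 − (-5810) = 5831. Step 2 — v_7(5831) = 3 (factor: 5831 = (7^3 · 17); the sign does not affect v_p). Step 3 — |x − y|_7 = 7^{-3} = 1/343.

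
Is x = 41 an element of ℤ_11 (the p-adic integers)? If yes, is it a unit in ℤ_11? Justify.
x ∈ ℤ_11^× (unit); v_11(x) = 0

ℤ_11 = {x ∈ ℚ_11 : v_11(x) ≥ 0} and ℤ_11^× = {x ∈ ℤ_11 : v_11(x) = 0}. Here v_11(41) = v_11(num) − v_11(den) = 0; compare against these criteria.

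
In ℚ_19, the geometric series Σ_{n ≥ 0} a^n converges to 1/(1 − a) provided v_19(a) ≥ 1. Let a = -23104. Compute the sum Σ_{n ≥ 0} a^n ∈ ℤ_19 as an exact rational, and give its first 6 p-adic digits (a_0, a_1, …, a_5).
Σ a^n = 1/(1 − a) = 1/23105;  first 6 digits = (1, 0, 12, 15, 10, 6)

v_19(a) = 2 ≥ 1, so the series converges in ℤ_19 to 1/(1 − a) = 1/(1 − (-23104)) = 1/23105. Expand this rational in ℤ_19: compute digits iteratively via d_i = x_i mod 19, x_{i+1} = (x_i − d_i)/19. The first 6 digits are (1, 0, 12, 15, 10, 6).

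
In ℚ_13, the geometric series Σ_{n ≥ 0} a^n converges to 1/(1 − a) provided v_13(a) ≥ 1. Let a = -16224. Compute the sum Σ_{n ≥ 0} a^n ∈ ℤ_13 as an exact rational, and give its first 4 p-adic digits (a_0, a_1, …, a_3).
Σ a^n = 1/(1 − a) = 1/16225;  first 4 digits = (1, 0, 8, 5)

v_13(a) = 2 ≥ 1, so the series converges in ℤ_13 to 1/(1 − a) = 1/(1 − (-16224)) = 1/16225. Expand this rational in ℤ_13: compute digits iteratively via d_i = x_i mod 13, x_{i+1} = (x_i − d_i)/13. The first 4 digits are (1, 0, 8, 5).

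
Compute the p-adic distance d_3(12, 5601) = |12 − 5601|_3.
d_3(12, 5601) = 1/243

Step 1 — x − y = 12 − 5601 = -5589. Step 2 — v_3(-5589) = 5 (factor: -5589 = −(3^5 · 23); the sign does not affect v_p). Step 3 — |x − y|_3 = 3^{-5} = 1/243.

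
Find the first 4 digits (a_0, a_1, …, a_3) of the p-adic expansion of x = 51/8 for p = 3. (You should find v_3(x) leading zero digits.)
(a_0, …, a_3) = (0, 1, 0, 2)

v_3(51/8) = 1, so a_0 = ... = a_0 = 0. Factor out: x = 3^1 · u with u = 17/8 a unit in ℤ_3. Expand u iteratively via a_{v+i} = u_i mod 3, u_{i+1} = (u_i − a_{v+i})/3:
  u_0 = 17/8;  a_1 = 1;  u_1 = (u_0 − 1)/3 = 3/8
  u_1 = 3/8;  a_2 = 0;  u_2 = (u_1 − 0)/3 = 1/8
  u_2 = 1/8;  a_3 = 2;  u_3 = (u_2 − 2)/3 = -5/8
Digits: (0, 1, 0, 2).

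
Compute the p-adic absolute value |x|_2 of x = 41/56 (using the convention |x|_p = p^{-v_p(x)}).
|41/56|_2 = 8

Step 1 — compute v_2(x) by factoring powers of 2 out of the numerator and denominator: v_2(41/56) = -3. Step 2 — apply |x|_p = p^{-v_p(x)} = 2^{3} = 8.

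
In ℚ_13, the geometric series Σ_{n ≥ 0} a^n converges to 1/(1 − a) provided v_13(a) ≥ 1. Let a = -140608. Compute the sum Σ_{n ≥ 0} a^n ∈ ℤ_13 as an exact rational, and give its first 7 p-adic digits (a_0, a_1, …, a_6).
Σ a^n = 1/(1 − a) = 1/140609;  first 7 digits = (1, 0, 0, 1, 8, 12, 0)

v_13(a) = 3 ≥ 1, so the series converges in ℤ_13 to 1/(1 − a) = 1/(1 − (-140608)) = 1/140609. Expand this rational in ℤ_13: compute digits iteratively via d_i = x_i mod 13, x_{i+1} = (x_i − d_i)/13. The first 7 digits are (1, 0, 0, 1, 8, 12, 0).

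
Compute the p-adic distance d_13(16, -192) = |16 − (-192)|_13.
d_13(16, -192) = 1/13

Step 1 — x − y = 16 − (-192) = 208. Step 2 — v_13(208) = 1 (factor: 208 = (13^1 · 16); the sign does not affect v_p). Step 3 — |x − y|_13 = 13^{-1} = 1/13.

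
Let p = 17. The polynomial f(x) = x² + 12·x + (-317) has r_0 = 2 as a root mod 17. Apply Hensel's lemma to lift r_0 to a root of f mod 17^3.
r_2 = 4626 (mod 4913)

Hensel: r_{i+1} = r_i − f(r_i)·(f′(r_i))^{-1} mod 17^{i+2}, f′(x) = 2x + 12. Iterate:
  r_0 = 2 (mod 17)
  r_1 = 2 (mod 289)
  r_2 = 4626 (mod 4913)
Final: r = 4626 satisfies f(r) ≡ 0 mod 17^3.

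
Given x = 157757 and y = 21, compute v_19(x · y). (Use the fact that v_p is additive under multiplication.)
v_19(3312897) = 3

v_p(x) = 3 (factor: 157757 = 19^3 · 23); v_p(y) = 0 (factor: 21 = 19^0 · 21). Additivity: v_p(xy) = v_p(x) + v_p(y) = 3 + 0 = 3. (Direct check: xy = 3312897 = 19^3 · (483).)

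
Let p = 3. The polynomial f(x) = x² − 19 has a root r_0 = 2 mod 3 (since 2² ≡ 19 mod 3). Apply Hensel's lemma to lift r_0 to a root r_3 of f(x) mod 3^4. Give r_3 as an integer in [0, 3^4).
r_3 = 71 (mod 81)

Hensel's recurrence: r_{i+1} = r_i − f(r_i)·(f′(r_i))^{-1} mod 3^{i+2}, with f′(x) = 2x. Iterate:
  r_0 = 2 (mod 3)
  r_1 = 8 (mod 9)
  r_2 = 17 (mod 27)
  r_3 = 71 (mod 81)
Final: r_3 = 71, and one checks f(r_3) ≡ 0 mod 3^4.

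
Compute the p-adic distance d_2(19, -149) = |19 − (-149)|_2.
d_2(19, -149) = 1/8

Step 1 — x − y = 19 − (-149) = 168. Step 2 — v_2(168) = 3 (factor: 168 = (2^3 · 21); the sign does not affect v_p). Step 3 — |x − y|_2 = 2^{-3} = 1/8.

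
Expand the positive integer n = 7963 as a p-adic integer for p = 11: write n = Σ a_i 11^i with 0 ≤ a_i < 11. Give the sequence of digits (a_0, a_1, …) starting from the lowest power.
(a_0, a_1, …) = (10, 8, 10, 5)

Repeated division by 11 gives the digits low-to-high: 7963 = 10 + 8·11^1 + 10·11^2 + 5·11^3. Digit sequence: (10, 8, 10, 5).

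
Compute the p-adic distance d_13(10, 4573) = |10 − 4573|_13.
d_13(10, 4573) = 1/169

Step 1 — x − y = 10 − 4573 = -4563. Step 2 — v_13(-4563) = 2 (factor: -4563 = −(13^2 · 27); the sign does not affect v_p). Step 3 — |x − y|_13 = 13^{-2} = 1/169.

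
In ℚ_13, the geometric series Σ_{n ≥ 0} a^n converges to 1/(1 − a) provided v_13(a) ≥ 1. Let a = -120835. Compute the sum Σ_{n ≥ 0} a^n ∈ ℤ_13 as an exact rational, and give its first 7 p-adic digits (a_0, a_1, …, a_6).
Σ a^n = 1/(1 − a) = 1/120836;  first 7 digits = (1, 0, 0, 10, 8, 12, 8)

v_13(a) = 3 ≥ 1, so the series converges in ℤ_13 to 1/(1 − a) = 1/(1 − (-120835)) = 1/120836. Expand this rational in ℤ_13: compute digits iteratively via d_i = x_i mod 13, x_{i+1} = (x_i − d_i)/13. The first 7 digits are (1, 0, 0, 10, 8, 12, 8).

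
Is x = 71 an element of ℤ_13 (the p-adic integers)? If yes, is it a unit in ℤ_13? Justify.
x ∈ ℤ_13^× (unit); v_13(x) = 0

ℤ_13 = {x ∈ ℚ_13 : v_13(x) ≥ 0} and ℤ_13^× = {x ∈ ℤ_13 : v_13(x) = 0}. Here v_13(71) = v_13(num) − v_13(den) = 0; compare against these criteria.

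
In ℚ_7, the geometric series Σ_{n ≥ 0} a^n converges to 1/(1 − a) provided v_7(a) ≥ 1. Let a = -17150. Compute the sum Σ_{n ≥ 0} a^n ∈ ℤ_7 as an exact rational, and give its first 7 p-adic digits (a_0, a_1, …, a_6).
Σ a^n = 1/(1 − a) = 1/17151;  first 7 digits = (1, 0, 0, 6, 6, 5, 0)

v_7(a) = 3 ≥ 1, so the series converges in ℤ_7 to 1/(1 − a) = 1/(1 − (-17150)) = 1/17151. Expand this rational in ℤ_7: compute digits iteratively via d_i = x_i mod 7, x_{i+1} = (x_i − d_i)/7. The first 7 digits are (1, 0, 0, 6, 6, 5, 0).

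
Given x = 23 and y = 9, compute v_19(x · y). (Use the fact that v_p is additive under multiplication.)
v_19(207) = 0

v_p(x) = 0 (factor: 23 = 19^0 · 23); v_p(y) = 0 (factor: 9 = 19^0 · 9). Additivity: v_p(xy) = v_p(x) + v_p(y) = 0 + 0 = 0. (Direct check: xy = 207 = 19^0 · (207).)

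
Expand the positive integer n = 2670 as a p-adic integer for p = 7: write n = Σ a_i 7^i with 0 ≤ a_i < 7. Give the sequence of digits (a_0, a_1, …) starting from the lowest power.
(a_0, a_1, …) = (3, 3, 5, 0, 1)

Repeated division by 7 gives the digits low-to-high: 2670 = 3 + 3·7^1 + 5·7^2 + 1·7^4. Digit sequence: (3, 3, 5, 0, 1).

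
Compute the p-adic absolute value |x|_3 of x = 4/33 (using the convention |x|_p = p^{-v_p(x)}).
|4/33|_3 = 3

Step 1 — compute v_3(x) by factoring powers of 3 out of the numerator and denominator: v_3(4/33) = -1. Step 2 — apply |x|_p = p^{-v_p(x)} = 3^{1} = 3.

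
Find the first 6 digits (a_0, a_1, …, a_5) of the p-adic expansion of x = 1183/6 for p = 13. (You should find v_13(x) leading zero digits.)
(a_0, …, a_5) = (0, 0, 12, 10, 10, 10)

v_13(1183/6) = 2, so a_0 = ... = a_1 = 0. Factor out: x = 13^2 · u with u = 7/6 a unit in ℤ_13. Expand u iteratively via a_{v+i} = u_i mod 13, u_{i+1} = (u_i − a_{v+i})/13:
  u_0 = 7/6;  a_2 = 12;  u_1 = (u_0 − 12)/13 = -5/6
  u_1 = -5/6;  a_3 = 10;  u_2 = (u_1 − 10)/13 = -5/6
  u_2 = -5/6;  a_4 = 10;  u_3 = (u_2 − 10)/13 = -5/6
  u_3 = -5/6;  a_5 = 10;  u_4 = (u_3 − 10)/13 = -5/6
Digits: (0, 0, 12, 10, 10, 10).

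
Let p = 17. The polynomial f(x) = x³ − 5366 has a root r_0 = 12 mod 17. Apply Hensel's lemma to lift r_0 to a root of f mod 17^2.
r_1 = 284 (mod 289)

Hensel: r_{i+1} = r_i − f(r_i)/f′(r_i) mod 17^{i+2}, where f′(x) = 3x². Iterate:
  r_0 = 12 (mod 17)
  r_1 = 284 (mod 289)
Final: r = 284 with f(r) ≡ 0 mod 17^2.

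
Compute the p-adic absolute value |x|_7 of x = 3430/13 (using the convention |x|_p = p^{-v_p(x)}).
|3430/13|_7 = 1/343

Step 1 — compute v_7(x) by factoring powers of 7 out of the numerator and denominator: v_7(3430/13) = 3. Step 2 — apply |x|_p = p^{-v_p(x)} = 7^{-3} = 1/343.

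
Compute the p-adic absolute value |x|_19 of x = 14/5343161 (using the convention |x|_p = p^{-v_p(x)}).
|14/5343161|_19 = 130321

Step 1 — compute v_19(x) by factoring powers of 19 out of the numerator and denominator: v_19(14/5343161) = -4. Step 2 — apply |x|_p = p^{-v_p(x)} = 19^{4} = 130321.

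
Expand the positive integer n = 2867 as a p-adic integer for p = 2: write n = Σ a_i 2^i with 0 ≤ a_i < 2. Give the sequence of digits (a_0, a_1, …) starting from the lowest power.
(a_0, a_1, …) = (1, 1, 0, 0, 1, 1, 0, 0, 1, 1, 0, 1)

Repeated division by 2 gives the digits low-to-high: 2867 = 1 + 1·2^1 + 1·2^4 + 1·2^5 + 1·2^8 + 1·2^9 + 1·2^11. Digit sequence: (1, 1, 0, 0, 1, 1, 0, 0, 1, 1, 0, 1).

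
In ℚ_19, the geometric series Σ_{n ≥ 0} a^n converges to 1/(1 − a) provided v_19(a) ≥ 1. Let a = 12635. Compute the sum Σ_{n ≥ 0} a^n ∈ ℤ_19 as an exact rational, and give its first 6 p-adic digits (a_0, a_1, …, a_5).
Σ a^n = 1/(1 − a) = -1/12634;  first 6 digits = (1, 0, 16, 1, 9, 7)

v_19(a) = 2 ≥ 1, so the series converges in ℤ_19 to 1/(1 − a) = 1/(1 − 12635) = -1/12634. Expand this rational in ℤ_19: compute digits iteratively via d_i = x_i mod 19, x_{i+1} = (x_i − d_i)/19. The first 6 digits are (1, 0, 16, 1, 9, 7).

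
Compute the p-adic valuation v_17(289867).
v_17(289867) = 3

v_17(n) is the largest exponent k such that 17^k divides n. Factor out: 289867 = 17^3 · 59. (Sign doesn't affect v_p.) So v_17(289867) = 3.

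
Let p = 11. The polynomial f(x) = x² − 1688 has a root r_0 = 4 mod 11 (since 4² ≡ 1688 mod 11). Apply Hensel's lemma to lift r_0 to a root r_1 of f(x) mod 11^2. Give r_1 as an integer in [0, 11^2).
r_1 = 92 (mod 121)

Hensel's recurrence: r_{i+1} = r_i − f(r_i)·(f′(r_i))^{-1} mod 11^{i+2}, with f′(x) = 2x. Iterate:
  r_0 = 4 (mod 11)
  r_1 = 92 (mod 121)
Final: r_1 = 92, and one checks f(r_1) ≡ 0 mod 11^2.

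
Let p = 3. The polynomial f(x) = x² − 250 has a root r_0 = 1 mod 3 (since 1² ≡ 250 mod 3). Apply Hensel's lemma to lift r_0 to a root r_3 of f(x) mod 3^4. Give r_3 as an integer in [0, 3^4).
r_3 = 13 (mod 81)

Hensel's recurrence: r_{i+1} = r_i − f(r_i)·(f′(r_i))^{-1} mod 3^{i+2}, with f′(x) = 2x. Iterate:
  r_0 = 1 (mod 3)
  r_1 = 4 (mod 9)
  r_2 = 13 (mod 27)
  r_3 = 13 (mod 81)
Final: r_3 = 13, and one checks f(r_3) ≡ 0 mod 3^4.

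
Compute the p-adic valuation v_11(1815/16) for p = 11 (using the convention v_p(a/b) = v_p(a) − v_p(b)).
v_11(1815/16) = 2

Factor powers of 11 from the numerator and denominator of the reduced fraction: 1815 = 11^2 · 15 and 16 = 11^0 · 16. Apply v_p(a/b) = v_p(a) − v_p(b): v_11(1815/16) = 2 − 0 = 2.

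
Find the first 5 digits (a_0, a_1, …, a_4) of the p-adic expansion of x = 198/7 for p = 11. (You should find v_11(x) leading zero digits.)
(a_0, …, a_4) = (0, 1, 8, 4, 9)

v_11(198/7) = 1, so a_0 = ... = a_0 = 0. Factor out: x = 11^1 · u with u = 18/7 a unit in ℤ_11. Expand u iteratively via a_{v+i} = u_i mod 11, u_{i+1} = (u_i − a_{v+i})/11:
  u_0 = 18/7;  a_1 = 1;  u_1 = (u_0 − 1)/11 = 1/7
  u_1 = 1/7;  a_2 = 8;  u_2 = (u_1 − 8)/11 = -5/7
  u_2 = -5/7;  a_3 = 4;  u_3 = (u_2 − 4)/11 = -3/7
  u_3 = -3/7;  a_4 = 9;  u_4 = (u_3 − 9)/11 = -6/7
Digits: (0, 1, 8, 4, 9).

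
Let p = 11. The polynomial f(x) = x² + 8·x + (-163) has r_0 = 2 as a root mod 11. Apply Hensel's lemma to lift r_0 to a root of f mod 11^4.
r_3 = 3412 (mod 14641)

Hensel: r_{i+1} = r_i − f(r_i)·(f′(r_i))^{-1} mod 11^{i+2}, f′(x) = 2x + 8. Iterate:
  r_0 = 2 (mod 11)
  r_1 = 24 (mod 121)
  r_2 = 750 (mod 1331)
  r_3 = 3412 (mod 14641)
Final: r = 3412 satisfies f(r) ≡ 0 mod 11^4.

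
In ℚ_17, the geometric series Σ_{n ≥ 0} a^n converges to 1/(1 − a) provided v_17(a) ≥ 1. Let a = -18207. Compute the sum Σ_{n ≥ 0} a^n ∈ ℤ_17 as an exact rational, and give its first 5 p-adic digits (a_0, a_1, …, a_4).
Σ a^n = 1/(1 − a) = 1/18208;  first 5 digits = (1, 0, 5, 13, 7)

v_17(a) = 2 ≥ 1, so the series converges in ℤ_17 to 1/(1 − a) = 1/(1 − (-18207)) = 1/18208. Expand this rational in ℤ_17: compute digits iteratively via d_i = x_i mod 17, x_{i+1} = (x_i − d_i)/17. The first 5 digits are (1, 0, 5, 13, 7).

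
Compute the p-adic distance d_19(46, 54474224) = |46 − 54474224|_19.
d_19(46, 54474224) = 1/2476099

Step 1 — x − y = 46 − 54474224 = -54474178. Step 2 — v_19(-54474178) = 5 (factor: -54474178 = −(19^5 · 22); the sign does not affect v_p). Step 3 — |x − y|_19 = 19^{-5} = 1/2476099.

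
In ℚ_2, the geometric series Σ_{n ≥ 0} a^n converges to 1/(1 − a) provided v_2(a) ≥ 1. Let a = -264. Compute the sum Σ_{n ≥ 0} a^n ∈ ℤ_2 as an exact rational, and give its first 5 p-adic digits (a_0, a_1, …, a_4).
Σ a^n = 1/(1 − a) = 1/265;  first 5 digits = (1, 0, 0, 1, 1)

v_2(a) = 3 ≥ 1, so the series converges in ℤ_2 to 1/(1 − a) = 1/(1 − (-264)) = 1/265. Expand this rational in ℤ_2: compute digits iteratively via d_i = x_i mod 2, x_{i+1} = (x_i − d_i)/2. The first 5 digits are (1, 0, 0, 1, 1).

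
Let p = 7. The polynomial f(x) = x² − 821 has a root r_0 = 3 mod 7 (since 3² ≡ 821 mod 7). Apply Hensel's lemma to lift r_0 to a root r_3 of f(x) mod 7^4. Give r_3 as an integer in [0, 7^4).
r_3 = 2180 (mod 2401)

Hensel's recurrence: r_{i+1} = r_i − f(r_i)·(f′(r_i))^{-1} mod 7^{i+2}, with f′(x) = 2x. Iterate:
  r_0 = 3 (mod 7)
  r_1 = 24 (mod 49)
  r_2 = 122 (mod 343)
  r_3 = 2180 (mod 2401)
Final: r_3 = 2180, and one checks f(r_3) ≡ 0 mod 7^4.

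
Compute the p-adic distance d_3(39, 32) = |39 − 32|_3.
d_3(39, 32) = 1

Step 1 — x − y = 39 − 32 = 7. Step 2 — v_3(7) = 0 (factor: 7 = (3^0 · 7); the sign does not affect v_p). Step 3 — |x − y|_3 = 3^{0} = 1.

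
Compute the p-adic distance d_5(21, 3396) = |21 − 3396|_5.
d_5(21, 3396) = 1/125

Step 1 — x − y = 21 − 3396 = -3375. Step 2 — v_5(-3375) = 3 (factor: -3375 = −(5^3 · 27); the sign does not affect v_p). Step 3 — |x − y|_5 = 5^{-3} = 1/125.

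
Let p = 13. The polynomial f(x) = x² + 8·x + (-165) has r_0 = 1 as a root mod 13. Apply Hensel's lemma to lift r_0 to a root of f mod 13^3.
r_2 = 625 (mod 2197)

Hensel: r_{i+1} = r_i − f(r_i)·(f′(r_i))^{-1} mod 13^{i+2}, f′(x) = 2x + 8. Iterate:
  r_0 = 1 (mod 13)
  r_1 = 118 (mod 169)
  r_2 = 625 (mod 2197)
Final: r = 625 satisfies f(r) ≡ 0 mod 13^3.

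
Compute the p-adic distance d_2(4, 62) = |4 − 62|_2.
d_2(4, 62) = 1/2

Step 1 — x − y = 4 − 62 = -58. Step 2 — v_2(-58) = 1 (factor: -58 = −(2^1 · 29); the sign does not affect v_p). Step 3 — |x − y|_2 = 2^{-1} = 1/2.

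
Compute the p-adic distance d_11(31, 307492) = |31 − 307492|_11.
d_11(31, 307492) = 1/14641

Step 1 — x − y = 31 − 307492 = -307461. Step 2 — v_11(-307461) = 4 (factor: -307461 = −(11^4 · 21); the sign does not affect v_p). Step 3 — |x − y|_11 = 11^{-4} = 1/14641.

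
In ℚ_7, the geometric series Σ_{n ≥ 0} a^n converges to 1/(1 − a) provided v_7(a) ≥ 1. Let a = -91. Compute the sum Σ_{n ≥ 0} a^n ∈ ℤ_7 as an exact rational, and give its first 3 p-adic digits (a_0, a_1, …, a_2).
Σ a^n = 1/(1 − a) = 1/92;  first 3 digits = (1, 1, 6)

v_7(a) = 1 ≥ 1, so the series converges in ℤ_7 to 1/(1 − a) = 1/(1 − (-91)) = 1/92. Expand this rational in ℤ_7: compute digits iteratively via d_i = x_i mod 7, x_{i+1} = (x_i − d_i)/7. The first 3 digits are (1, 1, 6).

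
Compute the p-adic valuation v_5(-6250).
v_5(-6250) = 5

v_5(n) is the largest exponent k such that 5^k divides n. Factor out: -6250 = -5^5 · 2. (Sign doesn't affect v_p.) So v_5(-6250) = 5.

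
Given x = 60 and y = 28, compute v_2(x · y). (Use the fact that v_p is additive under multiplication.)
v_2(1680) = 4

v_p(x) = 2 (factor: 60 = 2^2 · 15); v_p(y) = 2 (factor: 28 = 2^2 · 7). Additivity: v_p(xy) = v_p(x) + v_p(y) = 2 + 2 = 4. (Direct check: xy = 1680 = 2^4 · (105).)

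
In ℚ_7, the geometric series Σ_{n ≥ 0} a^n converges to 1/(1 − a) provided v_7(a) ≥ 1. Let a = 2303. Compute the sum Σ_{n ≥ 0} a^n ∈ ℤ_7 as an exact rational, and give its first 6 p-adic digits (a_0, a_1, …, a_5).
Σ a^n = 1/(1 − a) = -1/2302;  first 6 digits = (1, 0, 5, 6, 4, 0)

v_7(a) = 2 ≥ 1, so the series converges in ℤ_7 to 1/(1 − a) = 1/(1 − 2303) = -1/2302. Expand this rational in ℤ_7: compute digits iteratively via d_i = x_i mod 7, x_{i+1} = (x_i − d_i)/7. The first 6 digits are (1, 0, 5, 6, 4, 0).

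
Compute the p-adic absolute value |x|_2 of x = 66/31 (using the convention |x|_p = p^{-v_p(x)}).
|66/31|_2 = 1/2

Step 1 — compute v_2(x) by factoring powers of 2 out of the numerator and denominator: v_2(66/31) = 1. Step 2 — apply |x|_p = p^{-v_p(x)} = 2^{-1} = 1/2.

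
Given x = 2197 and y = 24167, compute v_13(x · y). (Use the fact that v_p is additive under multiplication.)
v_13(53094899) = 6

v_p(x) = 3 (factor: 2197 = 13^3 · 1); v_p(y) = 3 (factor: 24167 = 13^3 · 11). Additivity: v_p(xy) = v_p(x) + v_p(y) = 3 + 3 = 6. (Direct check: xy = 53094899 = 13^6 · (11).)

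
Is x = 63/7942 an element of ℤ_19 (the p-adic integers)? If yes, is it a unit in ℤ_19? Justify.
x ∉ ℤ_19 (v_19(x) = -2 < 0)

ℤ_19 = {x ∈ ℚ_19 : v_19(x) ≥ 0} and ℤ_19^× = {x ∈ ℤ_19 : v_19(x) = 0}. Here v_19(63/7942) = v_19(num) − v_19(den) = -2; compare against these criteria.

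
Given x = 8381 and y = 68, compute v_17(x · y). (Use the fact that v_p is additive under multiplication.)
v_17(569908) = 3

v_p(x) = 2 (factor: 8381 = 17^2 · 29); v_p(y) = 1 (factor: 68 = 17^1 · 4). Additivity: v_p(xy) = v_p(x) + v_p(y) = 2 + 1 = 3. (Direct check: xy = 569908 = 17^3 · (116).)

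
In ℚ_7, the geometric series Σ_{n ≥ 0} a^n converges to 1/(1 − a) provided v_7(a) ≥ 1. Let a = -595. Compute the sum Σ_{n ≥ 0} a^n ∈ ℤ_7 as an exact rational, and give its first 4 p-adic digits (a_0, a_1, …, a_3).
Σ a^n = 1/(1 − a) = 1/596;  first 4 digits = (1, 6, 2, 0)

v_7(a) = 1 ≥ 1, so the series converges in ℤ_7 to 1/(1 − a) = 1/(1 − (-595)) = 1/596. Expand this rational in ℤ_7: compute digits iteratively via d_i = x_i mod 7, x_{i+1} = (x_i − d_i)/7. The first 4 digits are (1, 6, 2, 0).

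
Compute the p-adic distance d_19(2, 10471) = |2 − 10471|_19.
d_19(2, 10471) = 1/361

Step 1 — x − y = 2 − 10471 = -10469. Step 2 — v_19(-10469) = 2 (factor: -10469 = −(19^2 · 29); the sign does not affect v_p). Step 3 — |x − y|_19 = 19^{-2} = 1/361.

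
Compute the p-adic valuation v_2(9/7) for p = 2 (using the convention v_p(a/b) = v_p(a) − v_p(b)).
v_2(9/7) = 0

Factor powers of 2 from the numerator and denominator of the reduced fraction: 9 = 2^0 · 9 and 7 = 2^0 · 7. Apply v_p(a/b) = v_p(a) − v_p(b): v_2(9/7) = 0 − 0 = 0.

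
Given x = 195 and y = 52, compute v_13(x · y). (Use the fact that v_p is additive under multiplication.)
v_13(10140) = 2

v_p(x) = 1 (factor: 195 = 13^1 · 15); v_p(y) = 1 (factor: 52 = 13^1 · 4). Additivity: v_p(xy) = v_p(x) + v_p(y) = 1 + 1 = 2. (Direct check: xy = 10140 = 13^2 · (60).)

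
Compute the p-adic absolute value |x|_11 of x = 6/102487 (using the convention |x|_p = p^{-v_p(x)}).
|6/102487|_11 = 14641

Step 1 — compute v_11(x) by factoring powers of 11 out of the numerator and denominator: v_11(6/102487) = -4. Step 2 — apply |x|_p = p^{-v_p(x)} = 11^{4} = 14641.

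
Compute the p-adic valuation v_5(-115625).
v_5(-115625) = 5

v_5(n) is the largest exponent k such that 5^k divides n. Factor out: -115625 = -5^5 · 37. (Sign doesn't affect v_p.) So v_5(-115625) = 5.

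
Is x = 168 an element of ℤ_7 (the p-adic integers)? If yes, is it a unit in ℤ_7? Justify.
x ∈ ℤ_7 but not a unit; v_7(x) = 1 > 0

ℤ_7 = {x ∈ ℚ_7 : v_7(x) ≥ 0} and ℤ_7^× = {x ∈ ℤ_7 : v_7(x) = 0}. Here v_7(168) = v_7(num) − v_7(den) = 1; compare against these criteria.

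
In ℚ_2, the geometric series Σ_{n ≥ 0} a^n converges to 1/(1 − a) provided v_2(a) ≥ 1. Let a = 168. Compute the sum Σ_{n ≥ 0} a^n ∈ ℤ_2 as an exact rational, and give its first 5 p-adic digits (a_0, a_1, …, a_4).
Σ a^n = 1/(1 − a) = -1/167;  first 5 digits = (1, 0, 0, 1, 0)

v_2(a) = 3 ≥ 1, so the series converges in ℤ_2 to 1/(1 − a) = 1/(1 − 168) = -1/167. Expand this rational in ℤ_2: compute digits iteratively via d_i = x_i mod 2, x_{i+1} = (x_i − d_i)/2. The first 5 digits are (1, 0, 0, 1, 0).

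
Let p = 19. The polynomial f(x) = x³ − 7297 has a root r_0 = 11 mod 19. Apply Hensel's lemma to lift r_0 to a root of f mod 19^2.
r_1 = 106 (mod 361)

Hensel: r_{i+1} = r_i − f(r_i)/f′(r_i) mod 19^{i+2}, where f′(x) = 3x². Iterate:
  r_0 = 11 (mod 19)
  r_1 = 106 (mod 361)
Final: r = 106 with f(r) ≡ 0 mod 19^2.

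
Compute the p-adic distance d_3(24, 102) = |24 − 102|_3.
d_3(24, 102) = 1/3

Step 1 — x − y = 24 − 102 = -78. Step 2 — v_3(-78) = 1 (factor: -78 = −(3^1 · 26); the sign does not affect v_p). Step 3 — |x − y|_3 = 3^{-1} = 1/3.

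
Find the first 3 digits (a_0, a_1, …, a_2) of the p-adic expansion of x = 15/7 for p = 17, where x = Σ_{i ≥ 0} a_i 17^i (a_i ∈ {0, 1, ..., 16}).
(a_0, …, a_2) = (7, 7, 2)

v_17(15/7) = 0 (numerator and denominator both coprime to 17), so x ∈ ℤ_17^×. Compute digits iteratively via a_i = x_i mod 17, x_{i+1} = (x_i − a_i)/17, with x_0 = x:
  x_0 = 15/7;  a_0 = 7;  x_1 = (x_0 − 7)/17 = -2/7
  x_1 = -2/7;  a_1 = 7;  x_2 = (x_1 − 7)/17 = -3/7
  x_2 = -3/7;  a_2 = 2;  x_3 = (x_2 − 2)/17 = -1/7
Digits: (7, 7, 2).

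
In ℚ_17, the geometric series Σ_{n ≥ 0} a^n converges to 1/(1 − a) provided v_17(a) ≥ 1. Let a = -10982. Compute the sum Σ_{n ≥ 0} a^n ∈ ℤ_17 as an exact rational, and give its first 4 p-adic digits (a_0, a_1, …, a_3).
Σ a^n = 1/(1 − a) = 1/10983;  first 4 digits = (1, 0, 13, 14)

v_17(a) = 2 ≥ 1, so the series converges in ℤ_17 to 1/(1 − a) = 1/(1 − (-10982)) = 1/10983. Expand this rational in ℤ_17: compute digits iteratively via d_i = x_i mod 17, x_{i+1} = (x_i − d_i)/17. The first 4 digits are (1, 0, 13, 14).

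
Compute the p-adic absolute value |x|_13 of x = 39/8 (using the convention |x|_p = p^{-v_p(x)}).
|39/8|_13 = 1/13

Step 1 — compute v_13(x) by factoring powers of 13 out of the numerator and denominator: v_13(39/8) = 1. Step 2 — apply |x|_p = p^{-v_p(x)} = 13^{-1} = 1/13.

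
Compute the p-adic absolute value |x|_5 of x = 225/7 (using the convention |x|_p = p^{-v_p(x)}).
|225/7|_5 = 1/25

Step 1 — compute v_5(x) by factoring powers of 5 out of the numerator and denominator: v_5(225/7) = 2. Step 2 — apply |x|_p = p^{-v_p(x)} = 5^{-2} = 1/25.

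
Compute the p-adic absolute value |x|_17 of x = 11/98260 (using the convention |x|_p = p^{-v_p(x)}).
|11/98260|_17 = 4913

Step 1 — compute v_17(x) by factoring powers of 17 out of the numerator and denominator: v_17(11/98260) = -3. Step 2 — apply |x|_p = p^{-v_p(x)} = 17^{3} = 4913.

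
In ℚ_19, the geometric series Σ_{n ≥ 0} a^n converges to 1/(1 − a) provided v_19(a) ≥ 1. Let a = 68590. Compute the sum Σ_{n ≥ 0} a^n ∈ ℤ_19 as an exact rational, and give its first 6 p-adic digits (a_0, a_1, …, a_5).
Σ a^n = 1/(1 − a) = -1/68589;  first 6 digits = (1, 0, 0, 10, 0, 0)

v_19(a) = 3 ≥ 1, so the series converges in ℤ_19 to 1/(1 − a) = 1/(1 − 68590) = -1/68589. Expand this rational in ℤ_19: compute digits iteratively via d_i = x_i mod 19, x_{i+1} = (x_i − d_i)/19. The first 6 digits are (1, 0, 0, 10, 0, 0).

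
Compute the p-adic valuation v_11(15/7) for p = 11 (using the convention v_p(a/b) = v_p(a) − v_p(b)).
v_11(15/7) = 0

Factor powers of 11 from the numerator and denominator of the reduced fraction: 15 = 11^0 · 15 and 7 = 11^0 · 7. Apply v_p(a/b) = v_p(a) − v_p(b): v_11(15/7) = 0 − 0 = 0.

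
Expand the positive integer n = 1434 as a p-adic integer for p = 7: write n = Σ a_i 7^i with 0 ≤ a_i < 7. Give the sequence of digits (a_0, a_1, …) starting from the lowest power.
(a_0, a_1, …) = (6, 1, 1, 4)

Repeated division by 7 gives the digits low-to-high: 1434 = 6 + 1·7^1 + 1·7^2 + 4·7^3. Digit sequence: (6, 1, 1, 4).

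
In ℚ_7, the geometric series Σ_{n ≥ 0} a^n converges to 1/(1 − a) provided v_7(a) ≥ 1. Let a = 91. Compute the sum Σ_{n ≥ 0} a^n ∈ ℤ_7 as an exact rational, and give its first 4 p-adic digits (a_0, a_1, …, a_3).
Σ a^n = 1/(1 − a) = -1/90;  first 4 digits = (1, 6, 2, 2)

v_7(a) = 1 ≥ 1, so the series converges in ℤ_7 to 1/(1 − a) = 1/(1 − 91) = -1/90. Expand this rational in ℤ_7: compute digits iteratively via d_i = x_i mod 7, x_{i+1} = (x_i − d_i)/7. The first 4 digits are (1, 6, 2, 2).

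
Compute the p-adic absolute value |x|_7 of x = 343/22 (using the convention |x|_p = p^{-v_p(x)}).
|343/22|_7 = 1/343

Step 1 — compute v_7(x) by factoring powers of 7 out of the numerator and denominator: v_7(343/22) = 3. Step 2 — apply |x|_p = p^{-v_p(x)} = 7^{-3} = 1/343.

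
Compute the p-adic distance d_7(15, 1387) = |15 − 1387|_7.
d_7(15, 1387) = 1/343

Step 1 — x − y = 15 − 1387 = -1372. Step 2 — v_7(-1372) = 3 (factor: -1372 = −(7^3 · 4); the sign does not affect v_p). Step 3 — |x − y|_7 = 7^{-3} = 1/343.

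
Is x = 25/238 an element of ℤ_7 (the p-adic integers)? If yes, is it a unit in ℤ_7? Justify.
x ∉ ℤ_7 (v_7(x) = -1 < 0)

ℤ_7 = {x ∈ ℚ_7 : v_7(x) ≥ 0} and ℤ_7^× = {x ∈ ℤ_7 : v_7(x) = 0}. Here v_7(25/238) = v_7(num) − v_7(den) = -1; compare against these criteria.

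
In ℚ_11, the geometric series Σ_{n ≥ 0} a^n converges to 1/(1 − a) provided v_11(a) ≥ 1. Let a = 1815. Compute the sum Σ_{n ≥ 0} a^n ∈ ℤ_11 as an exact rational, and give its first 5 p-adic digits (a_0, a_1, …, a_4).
Σ a^n = 1/(1 − a) = -1/1814;  first 5 digits = (1, 0, 4, 1, 5)

v_11(a) = 2 ≥ 1, so the series converges in ℤ_11 to 1/(1 − a) = 1/(1 − 1815) = -1/1814. Expand this rational in ℤ_11: compute digits iteratively via d_i = x_i mod 11, x_{i+1} = (x_i − d_i)/11. The first 5 digits are (1, 0, 4, 1, 5).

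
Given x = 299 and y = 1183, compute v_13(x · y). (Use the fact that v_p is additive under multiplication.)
v_13(353717) = 3

v_p(x) = 1 (factor: 299 = 13^1 · 23); v_p(y) = 2 (factor: 1183 = 13^2 · 7). Additivity: v_p(xy) = v_p(x) + v_p(y) = 1 + 2 = 3. (Direct check: xy = 353717 = 13^3 · (161).)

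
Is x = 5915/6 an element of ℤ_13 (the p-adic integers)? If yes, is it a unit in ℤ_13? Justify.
x ∈ ℤ_13 but not a unit; v_13(x) = 2 > 0

ℤ_13 = {x ∈ ℚ_13 : v_13(x) ≥ 0} and ℤ_13^× = {x ∈ ℤ_13 : v_13(x) = 0}. Here v_13(5915/6) = v_13(num) − v_13(den) = 2; compare against these criteria.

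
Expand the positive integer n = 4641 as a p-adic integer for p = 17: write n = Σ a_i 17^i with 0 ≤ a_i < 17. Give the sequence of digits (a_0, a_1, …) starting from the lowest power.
(a_0, a_1, …) = (0, 1, 16)

Repeated division by 17 gives the digits low-to-high: 4641 = 1·17^1 + 16·17^2. Digit sequence: (0, 1, 16).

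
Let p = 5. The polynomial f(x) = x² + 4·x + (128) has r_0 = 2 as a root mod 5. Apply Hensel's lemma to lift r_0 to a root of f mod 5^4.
r_3 = 372 (mod 625)

Hensel: r_{i+1} = r_i − f(r_i)·(f′(r_i))^{-1} mod 5^{i+2}, f′(x) = 2x + 4. Iterate:
  r_0 = 2 (mod 5)
  r_1 = 22 (mod 25)
  r_2 = 122 (mod 125)
  r_3 = 372 (mod 625)
Final: r = 372 satisfies f(r) ≡ 0 mod 5^4.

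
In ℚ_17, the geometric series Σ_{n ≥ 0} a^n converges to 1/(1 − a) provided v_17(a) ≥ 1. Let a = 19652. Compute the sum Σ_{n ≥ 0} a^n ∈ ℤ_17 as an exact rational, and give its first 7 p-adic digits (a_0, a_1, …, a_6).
Σ a^n = 1/(1 − a) = -1/19651;  first 7 digits = (1, 0, 0, 4, 0, 0, 16)

v_17(a) = 3 ≥ 1, so the series converges in ℤ_17 to 1/(1 − a) = 1/(1 − 19652) = -1/19651. Expand this rational in ℤ_17: compute digits iteratively via d_i = x_i mod 17, x_{i+1} = (x_i − d_i)/17. The first 7 digits are (1, 0, 0, 4, 0, 0, 16).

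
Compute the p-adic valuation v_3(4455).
v_3(4455) = 4

v_3(n) is the largest exponent k such that 3^k divides n. Factor out: 4455 = 3^4 · 55. (Sign doesn't affect v_p.) So v_3(4455) = 4.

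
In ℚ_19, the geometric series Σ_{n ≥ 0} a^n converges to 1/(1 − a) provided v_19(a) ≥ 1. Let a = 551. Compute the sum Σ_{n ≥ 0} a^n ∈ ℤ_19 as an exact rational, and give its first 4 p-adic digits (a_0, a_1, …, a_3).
Σ a^n = 1/(1 − a) = -1/550;  first 4 digits = (1, 10, 6, 18)

v_19(a) = 1 ≥ 1, so the series converges in ℤ_19 to 1/(1 − a) = 1/(1 − 551) = -1/550. Expand this rational in ℤ_19: compute digits iteratively via d_i = x_i mod 19, x_{i+1} = (x_i − d_i)/19. The first 4 digits are (1, 10, 6, 18).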